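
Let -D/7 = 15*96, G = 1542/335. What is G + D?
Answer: -3375258/335 ≈ -10075.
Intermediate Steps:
G = 1542/335 (G = 1542*(1/335) = 1542/335 ≈ 4.6030)
D = -10080 (D = -105*96 = -7*1440 = -10080)
G + D = 1542/335 - 10080 = -3375258/335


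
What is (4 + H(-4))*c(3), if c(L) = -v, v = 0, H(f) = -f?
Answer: 0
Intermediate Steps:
c(L) = 0 (c(L) = -1*0 = 0)
(4 + H(-4))*c(3) = (4 - 1*(-4))*0 = (4 + 4)*0 = 8*0 = 0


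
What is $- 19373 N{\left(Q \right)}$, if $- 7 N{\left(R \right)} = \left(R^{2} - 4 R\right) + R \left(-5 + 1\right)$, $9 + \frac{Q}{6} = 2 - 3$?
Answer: $\frac{79041840}{7} \approx 1.1292 \cdot 10^{7}$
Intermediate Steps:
$Q = -60$ ($Q = -54 + 6 \left(2 - 3\right) = -54 + 6 \left(-1\right) = -54 - 6 = -60$)
$N{\left(R \right)} = - \frac{R^{2}}{7} + \frac{8 R}{7}$ ($N{\left(R \right)} = - \frac{\left(R^{2} - 4 R\right) + R \left(-5 + 1\right)}{7} = - \frac{\left(R^{2} - 4 R\right) + R \left(-4\right)}{7} = - \frac{\left(R^{2} - 4 R\right) - 4 R}{7} = - \frac{R^{2} - 8 R}{7} = - \frac{R^{2}}{7} + \frac{8 R}{7}$)
$- 19373 N{\left(Q \right)} = - 19373 \cdot \frac{1}{7} \left(-60\right) \left(8 - -60\right) = - 19373 \cdot \frac{1}{7} \left(-60\right) \left(8 + 60\right) = - 19373 \cdot \frac{1}{7} \left(-60\right) 68 = \left(-19373\right) \left(- \frac{4080}{7}\right) = \frac{79041840}{7}$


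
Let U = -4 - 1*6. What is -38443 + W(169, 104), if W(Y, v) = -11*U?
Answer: -38333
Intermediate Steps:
U = -10 (U = -4 - 6 = -10)
W(Y, v) = 110 (W(Y, v) = -11*(-10) = 110)
-38443 + W(169, 104) = -38443 + 110 = -38333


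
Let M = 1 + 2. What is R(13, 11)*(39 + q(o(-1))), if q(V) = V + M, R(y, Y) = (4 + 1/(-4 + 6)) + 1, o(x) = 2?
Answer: 242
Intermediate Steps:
M = 3
R(y, Y) = 11/2 (R(y, Y) = (4 + 1/2) + 1 = (4 + ½) + 1 = 9/2 + 1 = 11/2)
q(V) = 3 + V (q(V) = V + 3 = 3 + V)
R(13, 11)*(39 + q(o(-1))) = 11*(39 + (3 + 2))/2 = 11*(39 + 5)/2 = (11/2)*44 = 242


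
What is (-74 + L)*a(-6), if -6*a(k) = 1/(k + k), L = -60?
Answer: -67/36 ≈ -1.8611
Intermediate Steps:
a(k) = -1/(12*k) (a(k) = -1/(6*(k + k)) = -1/(2*k)/6 = -1/(12*k))
(-74 + L)*a(-6) = (-74 - 60)*(-1/12/(-6)) = -(-67)*(-1)/(6*6) = -134*1/72 = -67/36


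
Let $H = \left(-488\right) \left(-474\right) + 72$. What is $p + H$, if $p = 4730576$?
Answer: $4961960$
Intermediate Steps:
$H = 231384$ ($H = 231312 + 72 = 231384$)
$p + H = 4730576 + 231384 = 4961960$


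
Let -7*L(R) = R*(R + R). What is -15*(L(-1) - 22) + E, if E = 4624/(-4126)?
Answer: 4811236/14441 ≈ 333.17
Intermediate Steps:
E = -2312/2063 (E = 4624*(-1/4126) = -2312/2063 ≈ -1.1207)
L(R) = -2*R²/7 (L(R) = -R*(R + R)/7 = -R*2*R/7 = -2*R²/7)
-15*(L(-1) - 22) + E = -15*(-2/7*(-1)² - 22) - 2312/2063 = -15*(-2/7*1 - 22) - 2312/2063 = -15*(-2/7 - 22) - 2312/2063 = -15*(-156/7) - 2312/2063 = 2340/7 - 2312/2063 = 4811236/14441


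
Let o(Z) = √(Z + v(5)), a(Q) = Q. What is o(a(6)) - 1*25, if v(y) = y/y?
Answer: -25 + √7 ≈ -22.354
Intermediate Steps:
v(y) = 1
o(Z) = √(1 + Z) (o(Z) = √(Z + 1) = √(1 + Z))
o(a(6)) - 1*25 = √(1 + 6) - 1*25 = √7 - 25 = -25 + √7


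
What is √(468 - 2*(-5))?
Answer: √478 ≈ 21.863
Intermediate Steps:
√(468 - 2*(-5)) = √(468 + 10) = √478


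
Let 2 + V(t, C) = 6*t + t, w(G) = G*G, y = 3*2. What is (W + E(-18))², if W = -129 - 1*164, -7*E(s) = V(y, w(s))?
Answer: 4372281/49 ≈ 89230.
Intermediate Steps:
y = 6
w(G) = G²
V(t, C) = -2 + 7*t (V(t, C) = -2 + (6*t + t) = -2 + 7*t)
E(s) = -40/7 (E(s) = -(-2 + 7*6)/7 = -(-2 + 42)/7 = -⅐*40 = -40/7)
W = -293 (W = -129 - 164 = -293)
(W + E(-18))² = (-293 - 40/7)² = (-2091/7)² = 4372281/49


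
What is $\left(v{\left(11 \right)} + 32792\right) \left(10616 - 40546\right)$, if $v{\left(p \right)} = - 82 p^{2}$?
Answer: $-684499100$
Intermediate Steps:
$\left(v{\left(11 \right)} + 32792\right) \left(10616 - 40546\right) = \left(- 82 \cdot 11^{2} + 32792\right) \left(10616 - 40546\right) = \left(\left(-82\right) 121 + 32792\right) \left(-29930\right) = \left(-9922 + 32792\right) \left(-29930\right) = 22870 \left(-29930\right) = -684499100$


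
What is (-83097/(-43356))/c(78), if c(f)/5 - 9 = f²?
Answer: 9233/146760060 ≈ 6.2912e-5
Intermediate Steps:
c(f) = 45 + 5*f²
(-83097/(-43356))/c(78) = (-83097/(-43356))/(45 + 5*78²) = (-83097*(-1/43356))/(45 + 5*6084) = 27699/(14452*(45 + 30420)) = (27699/14452)/30465 = (27699/14452)*(1/30465) = 9233/146760060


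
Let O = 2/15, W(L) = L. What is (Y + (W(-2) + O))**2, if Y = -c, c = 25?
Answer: 162409/225 ≈ 721.82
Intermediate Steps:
Y = -25 (Y = -1*25 = -25)
O = 2/15 (O = 2*(1/15) = 2/15 ≈ 0.13333)
(Y + (W(-2) + O))**2 = (-25 + (-2 + 2/15))**2 = (-25 - 28/15)**2 = (-403/15)**2 = 162409/225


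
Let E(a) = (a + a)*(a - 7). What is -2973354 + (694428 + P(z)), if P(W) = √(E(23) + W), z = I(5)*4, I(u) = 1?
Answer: -2278926 + 2*√185 ≈ -2.2789e+6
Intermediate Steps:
E(a) = 2*a*(-7 + a) (E(a) = (2*a)*(-7 + a) = 2*a*(-7 + a))
z = 4 (z = 1*4 = 4)
P(W) = √(736 + W) (P(W) = √(2*23*(-7 + 23) + W) = √(2*23*16 + W) = √(736 + W))
-2973354 + (694428 + P(z)) = -2973354 + (694428 + √(736 + 4)) = -2973354 + (694428 + √740) = -2973354 + (694428 + 2*√185) = -2278926 + 2*√185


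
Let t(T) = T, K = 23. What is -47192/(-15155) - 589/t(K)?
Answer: -7840879/348565 ≈ -22.495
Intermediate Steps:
-47192/(-15155) - 589/t(K) = -47192/(-15155) - 589/23 = -47192*(-1/15155) - 589*1/23 = 47192/15155 - 589/23 = -7840879/348565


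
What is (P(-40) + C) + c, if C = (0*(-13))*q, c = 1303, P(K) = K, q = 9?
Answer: 1263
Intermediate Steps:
C = 0 (C = (0*(-13))*9 = 0*9 = 0)
(P(-40) + C) + c = (-40 + 0) + 1303 = -40 + 1303 = 1263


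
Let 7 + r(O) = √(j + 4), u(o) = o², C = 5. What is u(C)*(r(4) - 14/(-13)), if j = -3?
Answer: -1600/13 ≈ -123.08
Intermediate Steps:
r(O) = -6 (r(O) = -7 + √(-3 + 4) = -7 + √1 = -7 + 1 = -6)
u(C)*(r(4) - 14/(-13)) = 5²*(-6 - 14/(-13)) = 25*(-6 - 14*(-1/13)) = 25*(-6 + 14/13) = 25*(-64/13) = -1600/13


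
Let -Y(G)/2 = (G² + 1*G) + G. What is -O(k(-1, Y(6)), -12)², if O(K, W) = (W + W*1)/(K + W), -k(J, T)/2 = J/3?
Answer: -1296/289 ≈ -4.4844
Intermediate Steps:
Y(G) = -4*G - 2*G² (Y(G) = -2*((G² + 1*G) + G) = -2*((G² + G) + G) = -2*((G + G²) + G) = -2*(G² + 2*G) = -4*G - 2*G²)
k(J, T) = -2*J/3
O(K, W) = 2*W/(K + W) (O(K, W) = (W + W)/(K + W) = (2*W)/(K + W) = 2*W/(K + W))
-O(k(-1, Y(6)), -12)² = -(2*(-12)/(-⅔*(-1) - 12))² = -(2*(-12)/(⅔ - 12))² = -(2*(-12)/(-34/3))² = -(2*(-12)*(-3/34))² = -(36/17)² = -1*1296/289 = -1296/289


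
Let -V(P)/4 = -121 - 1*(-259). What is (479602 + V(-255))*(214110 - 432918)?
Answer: -104819972400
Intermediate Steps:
V(P) = -552 (V(P) = -4*(-121 - 1*(-259)) = -4*(-121 + 259) = -4*138 = -552)
(479602 + V(-255))*(214110 - 432918) = (479602 - 552)*(214110 - 432918) = 479050*(-218808) = -104819972400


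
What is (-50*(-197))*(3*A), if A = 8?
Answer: 236400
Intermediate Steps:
(-50*(-197))*(3*A) = (-50*(-197))*(3*8) = 9850*24 = 236400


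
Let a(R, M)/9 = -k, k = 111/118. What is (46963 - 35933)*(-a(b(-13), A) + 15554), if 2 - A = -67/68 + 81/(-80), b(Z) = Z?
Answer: 10127586065/59 ≈ 1.7165e+8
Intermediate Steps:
k = 111/118 (k = 111*(1/118) = 111/118 ≈ 0.94068)
A = 5437/1360 (A = 2 - (-67/68 + 81/(-80)) = 2 - (-67*1/68 + 81*(-1/80)) = 2 - (-67/68 - 81/80) = 2 - 1*(-2717/1360) = 2 + 2717/1360 = 5437/1360 ≈ 3.9978)
a(R, M) = -999/118 (a(R, M) = 9*(-1*111/118) = 9*(-111/118) = -999/118)
(46963 - 35933)*(-a(b(-13), A) + 15554) = (46963 - 35933)*(-1*(-999/118) + 15554) = 11030*(999/118 + 15554) = 11030*(1836371/118) = 10127586065/59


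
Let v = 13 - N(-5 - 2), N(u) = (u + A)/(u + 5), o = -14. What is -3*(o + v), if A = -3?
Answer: 18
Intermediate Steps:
N(u) = (-3 + u)/(5 + u) (N(u) = (u - 3)/(u + 5) = (-3 + u)/(5 + u))
v = 8 (v = 13 - (-3 + (-5 - 2))/(5 + (-5 - 2)) = 13 - (-3 - 7)/(5 - 7) = 13 - (-10)/(-2) = 13 - (-1)*(-10)/2 = 13 - 1*5 = 13 - 5 = 8)
-3*(o + v) = -3*(-14 + 8) = -3*(-6) = 18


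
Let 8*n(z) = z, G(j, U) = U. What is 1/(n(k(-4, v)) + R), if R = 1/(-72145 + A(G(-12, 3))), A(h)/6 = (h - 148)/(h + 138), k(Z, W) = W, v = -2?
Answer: -13564420/3391293 ≈ -3.9998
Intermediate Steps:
A(h) = 6*(-148 + h)/(138 + h) (A(h) = 6*((h - 148)/(h + 138)) = 6*((-148 + h)/(138 + h)) = 6*(-148 + h)/(138 + h))
n(z) = z/8
R = -47/3391105 (R = 1/(-72145 + 6*(-148 + 3)/(138 + 3)) = 1/(-72145 + 6*(-145)/141) = 1/(-72145 + 6*(1/141)*(-145)) = 1/(-72145 - 290/47) = 1/(-3391105/47) = -47/3391105 ≈ -1.3860e-5)
1/(n(k(-4, v)) + R) = 1/((⅛)*(-2) - 47/3391105) = 1/(-¼ - 47/3391105) = 1/(-3391293/13564420) = -13564420/3391293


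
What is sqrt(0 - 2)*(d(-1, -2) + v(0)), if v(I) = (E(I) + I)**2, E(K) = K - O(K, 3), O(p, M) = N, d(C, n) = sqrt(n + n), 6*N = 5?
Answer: sqrt(2)*(-72 + 25*I)/36 ≈ -2.8284 + 0.98209*I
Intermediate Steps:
N = 5/6 (N = (1/6)*5 = 5/6 ≈ 0.83333)
d(C, n) = sqrt(2)*sqrt(n) (d(C, n) = sqrt(2*n) = sqrt(2)*sqrt(n))
O(p, M) = 5/6
E(K) = -5/6 + K (E(K) = K - 1*5/6 = K - 5/6 = -5/6 + K)
v(I) = (-5/6 + 2*I)**2 (v(I) = ((-5/6 + I) + I)**2 = (-5/6 + 2*I)**2)
sqrt(0 - 2)*(d(-1, -2) + v(0)) = sqrt(0 - 2)*(sqrt(2)*sqrt(-2) + (-5 + 12*0)**2/36) = sqrt(-2)*(sqrt(2)*(I*sqrt(2)) + (-5 + 0)**2/36) = (I*sqrt(2))*(2*I + (1/36)*(-5)**2) = (I*sqrt(2))*(2*I + (1/36)*25) = (I*sqrt(2))*(2*I + 25/36) = (I*sqrt(2))*(25/36 + 2*I) = I*sqrt(2)*(25/36 + 2*I)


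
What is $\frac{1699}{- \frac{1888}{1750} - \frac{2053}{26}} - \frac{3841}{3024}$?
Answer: $- \frac{41292851293}{1835486352} \approx -22.497$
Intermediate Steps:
$\frac{1699}{- \frac{1888}{1750} - \frac{2053}{26}} - \frac{3841}{3024} = \frac{1699}{\left(-1888\right) \frac{1}{1750} - \frac{2053}{26}} - \frac{3841}{3024} = \frac{1699}{- \frac{944}{875} - \frac{2053}{26}} - \frac{3841}{3024} = \frac{1699}{- \frac{1820919}{22750}} - \frac{3841}{3024} = 1699 \left(- \frac{22750}{1820919}\right) - \frac{3841}{3024} = - \frac{38652250}{1820919} - \frac{3841}{3024} = - \frac{41292851293}{1835486352}$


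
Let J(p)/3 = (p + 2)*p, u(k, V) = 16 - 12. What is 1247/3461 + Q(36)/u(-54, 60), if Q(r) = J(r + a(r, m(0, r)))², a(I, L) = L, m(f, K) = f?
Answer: 14573247791/3461 ≈ 4.2107e+6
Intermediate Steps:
u(k, V) = 4
J(p) = 3*p*(2 + p) (J(p) = 3*((p + 2)*p) = 3*((2 + p)*p) = 3*(p*(2 + p)) = 3*p*(2 + p))
Q(r) = 9*r²*(2 + r)² (Q(r) = (3*(r + 0)*(2 + (r + 0)))² = (3*r*(2 + r))² = 9*r²*(2 + r)²)
1247/3461 + Q(36)/u(-54, 60) = 1247/3461 + (9*36²*(2 + 36)²)/4 = 1247*(1/3461) + (9*1296*38²)*(¼) = 1247/3461 + (9*1296*1444)*(¼) = 1247/3461 + 16842816*(¼) = 1247/3461 + 4210704 = 14573247791/3461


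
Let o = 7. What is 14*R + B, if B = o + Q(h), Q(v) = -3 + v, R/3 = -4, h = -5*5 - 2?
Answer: -191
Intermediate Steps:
h = -27 (h = -25 - 2 = -27)
R = -12 (R = 3*(-4) = -12)
B = -23 (B = 7 + (-3 - 27) = 7 - 30 = -23)
14*R + B = 14*(-12) - 23 = -168 - 23 = -191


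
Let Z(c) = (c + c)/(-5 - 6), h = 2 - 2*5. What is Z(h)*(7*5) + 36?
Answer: 956/11 ≈ 86.909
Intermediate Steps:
h = -8 (h = 2 - 10 = -8)
Z(c) = -2*c/11 (Z(c) = (2*c)/(-11) = (2*c)*(-1/11) = -2*c/11)
Z(h)*(7*5) + 36 = (-2/11*(-8))*(7*5) + 36 = (16/11)*35 + 36 = 560/11 + 36 = 956/11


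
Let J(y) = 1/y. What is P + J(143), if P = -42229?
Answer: -6038746/143 ≈ -42229.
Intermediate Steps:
P + J(143) = -42229 + 1/143 = -6038746/143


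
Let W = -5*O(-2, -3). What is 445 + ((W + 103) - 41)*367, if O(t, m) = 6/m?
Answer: 26869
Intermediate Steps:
W = 10 (W = -30/(-3) = -30*(-1)/3 = -5*(-2) = 10)
445 + ((W + 103) - 41)*367 = 445 + ((10 + 103) - 41)*367 = 445 + (113 - 41)*367 = 445 + 72*367 = 445 + 26424 = 26869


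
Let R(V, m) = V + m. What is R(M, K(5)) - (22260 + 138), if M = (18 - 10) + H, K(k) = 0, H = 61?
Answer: -22329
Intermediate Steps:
M = 69 (M = (18 - 10) + 61 = 8 + 61 = 69)
R(M, K(5)) - (22260 + 138) = (69 + 0) - (22260 + 138) = 69 - 1*22398 = 69 - 22398 = -22329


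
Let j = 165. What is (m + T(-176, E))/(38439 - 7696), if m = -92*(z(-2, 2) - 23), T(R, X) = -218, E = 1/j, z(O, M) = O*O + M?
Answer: 1346/30743 ≈ 0.043782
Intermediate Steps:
z(O, M) = M + O**2 (z(O, M) = O**2 + M = M + O**2)
E = 1/165 ≈ 0.0060606
m = 1564 (m = -92*((2 + (-2)**2) - 23) = -92*((2 + 4) - 23) = -92*(6 - 23) = -92*(-17) = 1564)
(m + T(-176, E))/(38439 - 7696) = (1564 - 218)/(38439 - 7696) = 1346/30743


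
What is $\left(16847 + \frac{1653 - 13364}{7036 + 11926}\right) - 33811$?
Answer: $- \frac{321683079}{18962} \approx -16965.0$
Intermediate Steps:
$\left(16847 + \frac{1653 - 13364}{7036 + 11926}\right) - 33811 = \left(16847 - \frac{11711}{18962}\right) - 33811 = \frac{319441103}{18962} - 33811 = - \frac{321683079}{18962}$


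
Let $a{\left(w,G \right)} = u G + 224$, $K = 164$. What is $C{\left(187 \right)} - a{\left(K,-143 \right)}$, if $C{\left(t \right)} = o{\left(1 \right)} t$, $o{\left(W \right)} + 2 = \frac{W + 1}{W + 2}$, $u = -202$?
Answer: $- \frac{88078}{3} \approx -29359.0$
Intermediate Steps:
$o{\left(W \right)} = -2 + \frac{1 + W}{2 + W}$ ($o{\left(W \right)} = -2 + \frac{W + 1}{W + 2} = -2 + \frac{1 + W}{2 + W}$)
$a{\left(w,G \right)} = 224 - 202 G$ ($a{\left(w,G \right)} = - 202 G + 224 = 224 - 202 G$)
$C{\left(t \right)} = - \frac{4 t}{3}$ ($C{\left(t \right)} = \frac{-3 - 1}{2 + 1} t = \frac{-3 - 1}{3} t = \frac{1}{3} \left(-4\right) t = - \frac{4 t}{3}$)
$C{\left(187 \right)} - a{\left(K,-143 \right)} = \left(- \frac{4}{3}\right) 187 - \left(224 - -28886\right) = - \frac{748}{3} - \left(224 + 28886\right) = - \frac{748}{3} - 29110 = - \frac{88078}{3}$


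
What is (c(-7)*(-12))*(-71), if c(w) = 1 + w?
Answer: -5112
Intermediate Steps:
(c(-7)*(-12))*(-71) = ((1 - 7)*(-12))*(-71) = -6*(-12)*(-71) = 72*(-71) = -5112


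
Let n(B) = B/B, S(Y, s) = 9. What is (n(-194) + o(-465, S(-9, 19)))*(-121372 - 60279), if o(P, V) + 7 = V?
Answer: -544953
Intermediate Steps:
o(P, V) = -7 + V
n(B) = 1
(n(-194) + o(-465, S(-9, 19)))*(-121372 - 60279) = (1 + (-7 + 9))*(-121372 - 60279) = (1 + 2)*(-181651) = 3*(-181651) = -544953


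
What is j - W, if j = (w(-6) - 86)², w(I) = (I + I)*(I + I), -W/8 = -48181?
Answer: -382084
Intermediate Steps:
W = 385448 (W = -8*(-48181) = 385448)
w(I) = 4*I² (w(I) = (2*I)*(2*I) = 4*I²)
j = 3364 (j = (4*(-6)² - 86)² = (4*36 - 86)² = (144 - 86)² = 58² = 3364)
j - W = 3364 - 1*385448 = 3364 - 385448 = -382084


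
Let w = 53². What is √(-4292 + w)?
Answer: I*√1483 ≈ 38.51*I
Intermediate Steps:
w = 2809
√(-4292 + w) = √(-4292 + 2809) = √(-1483) = I*√1483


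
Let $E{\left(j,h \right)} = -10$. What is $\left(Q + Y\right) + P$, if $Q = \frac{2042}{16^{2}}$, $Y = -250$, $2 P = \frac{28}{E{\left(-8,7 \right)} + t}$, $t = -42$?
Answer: $- \frac{403175}{1664} \approx -242.29$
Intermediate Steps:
$P = - \frac{7}{26}$ ($P = \frac{28 \frac{1}{-10 - 42}}{2} = \frac{28 \frac{1}{-52}}{2} = \frac{28 \left(- \frac{1}{52}\right)}{2} = \frac{1}{2} \left(- \frac{7}{13}\right) = - \frac{7}{26} \approx -0.26923$)
$Q = \frac{1021}{128}$ ($Q = \frac{2042}{256} = 2042 \cdot \frac{1}{256} = \frac{1021}{128} \approx 7.9766$)
$\left(Q + Y\right) + P = \left(\frac{1021}{128} - 250\right) - \frac{7}{26} = - \frac{30979}{128} - \frac{7}{26} = - \frac{403175}{1664}$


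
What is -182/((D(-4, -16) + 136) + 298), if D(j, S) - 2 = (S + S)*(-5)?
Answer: -91/298 ≈ -0.30537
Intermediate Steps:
D(j, S) = 2 - 10*S (D(j, S) = 2 + (S + S)*(-5) = 2 + (2*S)*(-5) = 2 - 10*S)
-182/((D(-4, -16) + 136) + 298) = -182/(((2 - 10*(-16)) + 136) + 298) = -182/(((2 + 160) + 136) + 298) = -182/((162 + 136) + 298) = -182/(298 + 298) = -182/596 = -182*1/596 = -91/298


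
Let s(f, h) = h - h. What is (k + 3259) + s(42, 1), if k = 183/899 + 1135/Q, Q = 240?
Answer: 140845225/43152 ≈ 3263.9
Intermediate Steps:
k = 212857/43152 (k = 183/899 + 1135/240 = 183*(1/899) + 1135*(1/240) = 183/899 + 227/48 = 212857/43152 ≈ 4.9327)
s(f, h) = 0
(k + 3259) + s(42, 1) = (212857/43152 + 3259) + 0 = 140845225/43152 + 0 = 140845225/43152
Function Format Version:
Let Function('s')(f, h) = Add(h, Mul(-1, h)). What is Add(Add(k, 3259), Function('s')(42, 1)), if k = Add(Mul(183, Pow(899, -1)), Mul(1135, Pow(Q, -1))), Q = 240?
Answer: Rational(140845225, 43152) ≈ 3263.9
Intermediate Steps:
k = Rational(212857, 43152) (k = Add(Mul(183, Pow(899, -1)), Mul(1135, Pow(240, -1))) = Add(Mul(183, Rational(1, 899)), Mul(1135, Rational(1, 240))) = Add(Rational(183, 899), Rational(227, 48)) = Rational(212857, 43152) ≈ 4.9327)
Function('s')(f, h) = 0
Add(Add(k, 3259), Function('s')(42, 1)) = Add(Add(Rational(212857, 43152), 3259), 0) = Add(Rational(140845225, 43152), 0) = Rational(140845225, 43152)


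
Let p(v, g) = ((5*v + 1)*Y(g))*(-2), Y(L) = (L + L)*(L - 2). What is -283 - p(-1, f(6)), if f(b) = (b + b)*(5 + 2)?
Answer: -110491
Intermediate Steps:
f(b) = 14*b (f(b) = (2*b)*7 = 14*b)
Y(L) = 2*L*(-2 + L) (Y(L) = (2*L)*(-2 + L) = 2*L*(-2 + L))
p(v, g) = -4*g*(1 + 5*v)*(-2 + g) (p(v, g) = ((5*v + 1)*(2*g*(-2 + g)))*(-2) = ((1 + 5*v)*(2*g*(-2 + g)))*(-2) = (2*g*(1 + 5*v)*(-2 + g))*(-2) = -4*g*(1 + 5*v)*(-2 + g))
-283 - p(-1, f(6)) = -283 - (-4)*14*6*(1 + 5*(-1))*(-2 + 14*6) = -283 - (-4)*84*(1 - 5)*(-2 + 84) = -283 - (-4)*84*(-4)*82 = -283 - 1*110208 = -283 - 110208 = -110491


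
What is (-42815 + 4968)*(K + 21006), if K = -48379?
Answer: 1035985931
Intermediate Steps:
(-42815 + 4968)*(K + 21006) = (-42815 + 4968)*(-48379 + 21006) = -37847*(-27373) = 1035985931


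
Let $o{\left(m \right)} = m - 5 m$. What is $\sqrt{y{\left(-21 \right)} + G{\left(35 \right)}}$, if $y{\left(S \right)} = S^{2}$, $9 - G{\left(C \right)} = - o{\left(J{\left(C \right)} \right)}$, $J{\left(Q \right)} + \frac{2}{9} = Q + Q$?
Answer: $\frac{\sqrt{1538}}{3} \approx 13.072$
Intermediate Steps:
$J{\left(Q \right)} = - \frac{2}{9} + 2 Q$ ($J{\left(Q \right)} = - \frac{2}{9} + \left(Q + Q\right) = - \frac{2}{9} + 2 Q$)
$o{\left(m \right)} = - 4 m$
$G{\left(C \right)} = \frac{89}{9} - 8 C$ ($G{\left(C \right)} = 9 - - \left(-4\right) \left(- \frac{2}{9} + 2 C\right) = 9 - - (\frac{8}{9} - 8 C) = 9 - \left(- \frac{8}{9} + 8 C\right) = \frac{89}{9} - 8 C$)
$\sqrt{y{\left(-21 \right)} + G{\left(35 \right)}} = \sqrt{\left(-21\right)^{2} + \left(\frac{89}{9} - 280\right)} = \sqrt{441 + \left(\frac{89}{9} - 280\right)} = \sqrt{441 - \frac{2431}{9}} = \sqrt{\frac{1538}{9}} = \frac{\sqrt{1538}}{3}$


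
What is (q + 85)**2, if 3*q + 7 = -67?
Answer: 32761/9 ≈ 3640.1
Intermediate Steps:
q = -74/3 (q = -7/3 + (1/3)*(-67) = -7/3 - 67/3 = -74/3 ≈ -24.667)
(q + 85)**2 = (-74/3 + 85)**2 = (181/3)**2 = 32761/9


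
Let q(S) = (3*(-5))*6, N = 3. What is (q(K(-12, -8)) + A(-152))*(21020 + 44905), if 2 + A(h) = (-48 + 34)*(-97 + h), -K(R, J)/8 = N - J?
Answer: 223749450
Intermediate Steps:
K(R, J) = -24 + 8*J (K(R, J) = -8*(3 - J) = -24 + 8*J)
q(S) = -90 (q(S) = -15*6 = -90)
A(h) = 1356 - 14*h (A(h) = -2 + (-48 + 34)*(-97 + h) = -2 - 14*(-97 + h) = -2 + (1358 - 14*h) = 1356 - 14*h)
(q(K(-12, -8)) + A(-152))*(21020 + 44905) = (-90 + (1356 - 14*(-152)))*(21020 + 44905) = (-90 + (1356 + 2128))*65925 = (-90 + 3484)*65925 = 3394*65925 = 223749450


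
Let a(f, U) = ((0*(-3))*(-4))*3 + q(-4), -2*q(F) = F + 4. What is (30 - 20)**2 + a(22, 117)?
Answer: 100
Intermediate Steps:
q(F) = -2 - F/2 (q(F) = -(F + 4)/2 = -(4 + F)/2 = -2 - F/2)
a(f, U) = 0 (a(f, U) = ((0*(-3))*(-4))*3 + (-2 - 1/2*(-4)) = (0*(-4))*3 + (-2 + 2) = 0*3 + 0 = 0 + 0 = 0)
(30 - 20)**2 + a(22, 117) = (30 - 20)**2 + 0 = 10**2 + 0 = 100 + 0 = 100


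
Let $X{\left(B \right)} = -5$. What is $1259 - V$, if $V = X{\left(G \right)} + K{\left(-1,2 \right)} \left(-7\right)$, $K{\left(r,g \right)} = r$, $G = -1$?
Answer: $1257$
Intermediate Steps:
$V = 2$ ($V = -5 - -7 = -5 + 7 = 2$)
$1259 - V = 1259 - 2 = 1257$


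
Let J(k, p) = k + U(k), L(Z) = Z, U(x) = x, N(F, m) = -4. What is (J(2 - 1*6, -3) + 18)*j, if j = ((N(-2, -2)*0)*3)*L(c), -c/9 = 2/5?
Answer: 0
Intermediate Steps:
c = -18/5 ≈ -3.6000
J(k, p) = 2*k (J(k, p) = k + k = 2*k)
j = 0 (j = (-4*0*3)*(-18/5) = (0*3)*(-18/5) = 0*(-18/5) = 0)
(J(2 - 1*6, -3) + 18)*j = (2*(2 - 1*6) + 18)*0 = (2*(2 - 6) + 18)*0 = (2*(-4) + 18)*0 = (-8 + 18)*0 = 10*0 = 0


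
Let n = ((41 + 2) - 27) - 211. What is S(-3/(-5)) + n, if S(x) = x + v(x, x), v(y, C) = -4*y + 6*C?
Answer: -966/5 ≈ -193.20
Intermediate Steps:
S(x) = 3*x (S(x) = x + (-4*x + 6*x) = x + 2*x = 3*x)
n = -195 (n = (43 - 27) - 211 = 16 - 211 = -195)
S(-3/(-5)) + n = 3*(-3/(-5)) - 195 = 3*(-3*(-⅕)) - 195 = 3*(⅗) - 195 = 9/5 - 195 = -966/5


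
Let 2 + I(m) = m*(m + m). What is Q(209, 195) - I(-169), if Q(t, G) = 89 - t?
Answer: -57240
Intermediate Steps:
I(m) = -2 + 2*m² (I(m) = -2 + m*(m + m) = -2 + m*(2*m) = -2 + 2*m²)
Q(209, 195) - I(-169) = (89 - 1*209) - (-2 + 2*(-169)²) = (89 - 209) - (-2 + 2*28561) = -120 - (-2 + 57122) = -120 - 1*57120 = -120 - 57120 = -57240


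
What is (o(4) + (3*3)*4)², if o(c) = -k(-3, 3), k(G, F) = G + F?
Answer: 1296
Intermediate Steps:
k(G, F) = F + G
o(c) = 0 (o(c) = -(3 - 3) = -1*0 = 0)
(o(4) + (3*3)*4)² = (0 + (3*3)*4)² = (0 + 9*4)² = (0 + 36)² = 36² = 1296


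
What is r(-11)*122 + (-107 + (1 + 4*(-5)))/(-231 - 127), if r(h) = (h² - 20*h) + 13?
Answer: 7730715/179 ≈ 43188.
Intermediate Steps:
r(h) = 13 + h² - 20*h
r(-11)*122 + (-107 + (1 + 4*(-5)))/(-231 - 127) = (13 + (-11)² - 20*(-11))*122 + (-107 + (1 + 4*(-5)))/(-231 - 127) = (13 + 121 + 220)*122 + (-107 + (1 - 20))/(-358) = 354*122 + (-107 - 19)*(-1/358) = 43188 - 126*(-1/358) = 43188 + 63/179 = 7730715/179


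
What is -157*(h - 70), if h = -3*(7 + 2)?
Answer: 15229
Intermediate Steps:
h = -27 (h = -3*9 = -27)
-157*(h - 70) = -157*(-27 - 70) = -157*(-97) = 15229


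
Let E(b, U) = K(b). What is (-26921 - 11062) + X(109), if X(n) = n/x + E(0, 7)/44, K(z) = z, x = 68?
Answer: -2582735/68 ≈ -37981.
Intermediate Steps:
E(b, U) = b
X(n) = n/68 (X(n) = n/68 + 0/44 = n*(1/68) + 0*(1/44) = n/68 + 0 = n/68)
(-26921 - 11062) + X(109) = (-26921 - 11062) + (1/68)*109 = -37983 + 109/68 = -2582735/68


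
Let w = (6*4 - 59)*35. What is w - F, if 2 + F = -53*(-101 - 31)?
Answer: -8219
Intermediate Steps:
w = -1225 (w = (24 - 59)*35 = -35*35 = -1225)
F = 6994 (F = -2 - 53*(-101 - 31) = -2 - 53*(-132) = -2 + 6996 = 6994)
w - F = -1225 - 1*6994 = -1225 - 6994 = -8219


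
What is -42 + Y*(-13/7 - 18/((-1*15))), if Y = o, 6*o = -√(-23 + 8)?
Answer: -42 + 23*I*√15/210 ≈ -42.0 + 0.42418*I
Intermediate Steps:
o = -I*√15/6 (o = (-√(-23 + 8))/6 = (-√(-15))/6 = (-I*√15)/6 = -I*√15/6 ≈ -0.6455*I)
Y = -I*√15/6 ≈ -0.6455*I
-42 + Y*(-13/7 - 18/((-1*15))) = -42 + (-I*√15/6)*(-13/7 - 18/((-1*15))) = -42 + (-I*√15/6)*(-13*⅐ - 18/(-15)) = -42 + (-I*√15/6)*(-13/7 - 18*(-1/15)) = -42 + (-I*√15/6)*(-13/7 + 6/5) = -42 - I*√15/6*(-23/35) = -42 + 23*I*√15/210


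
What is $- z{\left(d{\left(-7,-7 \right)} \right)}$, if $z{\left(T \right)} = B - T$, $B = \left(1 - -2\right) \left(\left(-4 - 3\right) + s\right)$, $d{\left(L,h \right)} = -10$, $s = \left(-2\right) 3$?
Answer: $29$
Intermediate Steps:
$s = -6$
$B = -39$ ($B = \left(1 - -2\right) \left(\left(-4 - 3\right) - 6\right) = \left(1 + 2\right) \left(-7 - 6\right) = 3 \left(-13\right) = -39$)
$z{\left(T \right)} = -39 - T$
$- z{\left(d{\left(-7,-7 \right)} \right)} = - (-39 - -10) = - (-39 + 10) = \left(-1\right) \left(-29\right) = 29$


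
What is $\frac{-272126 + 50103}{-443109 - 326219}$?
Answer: $\frac{222023}{769328} \approx 0.28859$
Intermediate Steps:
$\frac{-272126 + 50103}{-443109 - 326219} = - \frac{222023}{-769328} = \left(-222023\right) \left(- \frac{1}{769328}\right) = \frac{222023}{769328}$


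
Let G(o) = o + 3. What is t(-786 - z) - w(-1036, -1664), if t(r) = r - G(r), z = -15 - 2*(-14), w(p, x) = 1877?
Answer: -1880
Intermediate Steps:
G(o) = 3 + o
z = 13 (z = -15 + 28 = 13)
t(r) = -3 (t(r) = r - (3 + r) = r + (-3 - r) = -3)
t(-786 - z) - w(-1036, -1664) = -3 - 1*1877 = -3 - 1877 = -1880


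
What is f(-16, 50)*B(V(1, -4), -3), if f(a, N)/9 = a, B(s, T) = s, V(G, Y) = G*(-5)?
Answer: 720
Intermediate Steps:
V(G, Y) = -5*G
f(a, N) = 9*a
f(-16, 50)*B(V(1, -4), -3) = (9*(-16))*(-5*1) = -144*(-5) = 720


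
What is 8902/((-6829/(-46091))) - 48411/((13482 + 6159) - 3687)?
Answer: 2181876272503/36316622 ≈ 60079.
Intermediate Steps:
8902/((-6829/(-46091))) - 48411/((13482 + 6159) - 3687) = 8902/((-6829*(-1/46091))) - 48411/(19641 - 3687) = 8902/(6829/46091) - 48411/15954 = 8902*(46091/6829) - 48411*1/15954 = 410302082/6829 - 16137/5318 = 2181876272503/36316622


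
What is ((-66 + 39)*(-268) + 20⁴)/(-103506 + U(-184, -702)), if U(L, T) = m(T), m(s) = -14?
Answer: -41809/25880 ≈ -1.6155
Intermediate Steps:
U(L, T) = -14
((-66 + 39)*(-268) + 20⁴)/(-103506 + U(-184, -702)) = ((-66 + 39)*(-268) + 20⁴)/(-103506 - 14) = (-27*(-268) + 160000)/(-103520) = (7236 + 160000)*(-1/103520) = 167236*(-1/103520) = -41809/25880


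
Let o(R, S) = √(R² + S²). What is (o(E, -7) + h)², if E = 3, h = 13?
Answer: (13 + √58)² ≈ 425.01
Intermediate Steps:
(o(E, -7) + h)² = (√(3² + (-7)²) + 13)² = (√(9 + 49) + 13)² = (√58 + 13)² = (13 + √58)²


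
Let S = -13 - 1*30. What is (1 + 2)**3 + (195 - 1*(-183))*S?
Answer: -16227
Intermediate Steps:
S = -43 (S = -13 - 30 = -43)
(1 + 2)**3 + (195 - 1*(-183))*S = (1 + 2)**3 + (195 - 1*(-183))*(-43) = 3**3 + (195 + 183)*(-43) = 27 + 378*(-43) = 27 - 16254 = -16227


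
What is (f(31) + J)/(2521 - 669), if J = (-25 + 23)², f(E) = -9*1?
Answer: -5/1852 ≈ -0.0026998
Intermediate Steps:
f(E) = -9
J = 4 (J = (-2)² = 4)
(f(31) + J)/(2521 - 669) = (-9 + 4)/(2521 - 669) = -5/1852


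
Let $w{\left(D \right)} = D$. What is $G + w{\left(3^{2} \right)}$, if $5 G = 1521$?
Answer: $\frac{1566}{5} \approx 313.2$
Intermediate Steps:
$G = \frac{1521}{5}$ ($G = \frac{1}{5} \cdot 1521 = \frac{1521}{5} \approx 304.2$)
$G + w{\left(3^{2} \right)} = \frac{1521}{5} + 3^{2} = \frac{1521}{5} + 9 = \frac{1566}{5}$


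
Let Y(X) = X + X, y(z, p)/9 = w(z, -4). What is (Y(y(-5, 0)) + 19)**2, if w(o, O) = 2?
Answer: 3025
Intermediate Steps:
y(z, p) = 18 (y(z, p) = 9*2 = 18)
Y(X) = 2*X
(Y(y(-5, 0)) + 19)**2 = (2*18 + 19)**2 = (36 + 19)**2 = 55**2 = 3025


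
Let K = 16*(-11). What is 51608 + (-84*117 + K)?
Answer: 41604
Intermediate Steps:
K = -176
51608 + (-84*117 + K) = 51608 + (-84*117 - 176) = 51608 + (-9828 - 176) = 51608 - 10004 = 41604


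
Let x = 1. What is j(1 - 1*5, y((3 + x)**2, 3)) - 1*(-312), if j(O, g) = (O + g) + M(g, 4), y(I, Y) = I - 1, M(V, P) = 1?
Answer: 324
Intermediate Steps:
y(I, Y) = -1 + I
j(O, g) = 1 + O + g (j(O, g) = (O + g) + 1 = 1 + O + g)
j(1 - 1*5, y((3 + x)**2, 3)) - 1*(-312) = (1 + (1 - 1*5) + (-1 + (3 + 1)**2)) - 1*(-312) = (1 + (1 - 5) + (-1 + 4**2)) + 312 = (1 - 4 + (-1 + 16)) + 312 = (1 - 4 + 15) + 312 = 12 + 312 = 324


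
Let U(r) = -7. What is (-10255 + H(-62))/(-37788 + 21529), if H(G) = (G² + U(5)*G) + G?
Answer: 6039/16259 ≈ 0.37143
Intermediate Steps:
H(G) = G² - 6*G (H(G) = (G² - 7*G) + G = G² - 6*G)
(-10255 + H(-62))/(-37788 + 21529) = (-10255 - 62*(-6 - 62))/(-37788 + 21529) = (-10255 - 62*(-68))/(-16259) = (-10255 + 4216)*(-1/16259) = -6039*(-1/16259) = 6039/16259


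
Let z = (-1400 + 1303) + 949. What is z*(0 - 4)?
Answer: -3408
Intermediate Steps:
z = 852 (z = -97 + 949 = 852)
z*(0 - 4) = 852*(0 - 4) = 852*(-4) = -3408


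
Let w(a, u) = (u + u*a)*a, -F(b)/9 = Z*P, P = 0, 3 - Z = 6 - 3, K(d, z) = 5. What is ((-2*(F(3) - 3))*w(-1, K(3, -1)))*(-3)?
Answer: 0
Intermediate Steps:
Z = 0 (Z = 3 - (6 - 3) = 3 - 1*3 = 3 - 3 = 0)
F(b) = 0 (F(b) = -0*0 = -9*0 = 0)
w(a, u) = a*(u + a*u) (w(a, u) = (u + a*u)*a = a*(u + a*u))
((-2*(F(3) - 3))*w(-1, K(3, -1)))*(-3) = ((-2*(0 - 3))*(-1*5*(1 - 1)))*(-3) = ((-2*(-3))*(-1*5*0))*(-3) = (6*0)*(-3) = 0*(-3) = 0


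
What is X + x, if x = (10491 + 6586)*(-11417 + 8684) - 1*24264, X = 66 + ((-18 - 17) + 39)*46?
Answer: -46695455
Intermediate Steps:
X = 250 (X = 66 + (-35 + 39)*46 = 66 + 4*46 = 66 + 184 = 250)
x = -46695705 (x = 17077*(-2733) - 24264 = -46671441 - 24264 = -46695705)
X + x = 250 - 46695705 = -46695455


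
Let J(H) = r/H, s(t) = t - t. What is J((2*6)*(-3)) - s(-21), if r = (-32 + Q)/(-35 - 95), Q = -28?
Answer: -1/78 ≈ -0.012821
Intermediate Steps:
r = 6/13 (r = (-32 - 28)/(-35 - 95) = -60/(-130) = -60*(-1/130) = 6/13 ≈ 0.46154)
s(t) = 0
J(H) = 6/(13*H)
J((2*6)*(-3)) - s(-21) = 6/(13*(((2*6)*(-3)))) - 1*0 = 6/(13*((12*(-3)))) + 0 = (6/13)/(-36) + 0 = (6/13)*(-1/36) + 0 = -1/78 + 0 = -1/78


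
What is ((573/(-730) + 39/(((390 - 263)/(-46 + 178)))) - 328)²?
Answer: 714151384879321/8595144100 ≈ 83088.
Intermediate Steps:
((573/(-730) + 39/(((390 - 263)/(-46 + 178)))) - 328)² = ((573*(-1/730) + 39/((127/132))) - 328)² = ((-573/730 + 39/((127*(1/132)))) - 328)² = ((-573/730 + 39/(127/132)) - 328)² = ((-573/730 + 39*(132/127)) - 328)² = ((-573/730 + 5148/127) - 328)² = (3685269/92710 - 328)² = (-26723611/92710)² = 714151384879321/8595144100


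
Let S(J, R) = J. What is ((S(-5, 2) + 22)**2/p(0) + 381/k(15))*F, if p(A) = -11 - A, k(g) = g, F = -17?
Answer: 816/55 ≈ 14.836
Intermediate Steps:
((S(-5, 2) + 22)**2/p(0) + 381/k(15))*F = ((-5 + 22)**2/(-11 - 1*0) + 381/15)*(-17) = (17**2/(-11 + 0) + 381*(1/15))*(-17) = (289/(-11) + 127/5)*(-17) = (289*(-1/11) + 127/5)*(-17) = (-289/11 + 127/5)*(-17) = -48/55*(-17) = 816/55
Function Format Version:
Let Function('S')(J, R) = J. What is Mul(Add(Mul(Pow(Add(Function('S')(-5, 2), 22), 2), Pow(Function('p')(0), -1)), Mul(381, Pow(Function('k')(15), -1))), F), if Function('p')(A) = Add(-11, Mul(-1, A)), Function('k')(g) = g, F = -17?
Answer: Rational(816, 55) ≈ 14.836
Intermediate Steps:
Mul(Add(Mul(Pow(Add(Function('S')(-5, 2), 22), 2), Pow(Function('p')(0), -1)), Mul(381, Pow(Function('k')(15), -1))), F) = Mul(Add(Mul(Pow(Add(-5, 22), 2), Pow(Add(-11, Mul(-1, 0)), -1)), Mul(381, Pow(15, -1))), -17) = Mul(Add(Mul(Pow(17, 2), Pow(Add(-11, 0), -1)), Mul(381, Rational(1, 15))), -17) = Mul(Add(Mul(289, Pow(-11, -1)), Rational(127, 5)), -17) = Mul(Add(Mul(289, Rational(-1, 11)), Rational(127, 5)), -17) = Mul(Add(Rational(-289, 11), Rational(127, 5)), -17) = Mul(Rational(-48, 55), -17) = Rational(816, 55)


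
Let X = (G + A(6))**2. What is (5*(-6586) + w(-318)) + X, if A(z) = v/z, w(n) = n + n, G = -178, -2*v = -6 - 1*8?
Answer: -82655/36 ≈ -2296.0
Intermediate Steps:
v = 7 (v = -(-6 - 1*8)/2 = -(-6 - 8)/2 = -1/2*(-14) = 7)
w(n) = 2*n
A(z) = 7/z
X = 1125721/36 (X = (-178 + 7/6)**2 = (-1061/6)**2 = 1125721/36 ≈ 31270.)
(5*(-6586) + w(-318)) + X = (5*(-6586) + 2*(-318)) + 1125721/36 = (-32930 - 636) + 1125721/36 = -33566 + 1125721/36 = -82655/36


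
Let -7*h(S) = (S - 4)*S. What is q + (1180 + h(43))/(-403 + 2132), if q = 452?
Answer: 5477139/12103 ≈ 452.54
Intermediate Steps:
h(S) = -S*(-4 + S)/7 (h(S) = -(S - 4)*S/7 = -(-4 + S)*S/7 = -S*(-4 + S)/7)
q + (1180 + h(43))/(-403 + 2132) = 452 + (1180 + (⅐)*43*(4 - 1*43))/(-403 + 2132) = 452 + (1180 + (⅐)*43*(4 - 43))/1729 = 452 + (1180 + (⅐)*43*(-39))*(1/1729) = 452 + (1180 - 1677/7)*(1/1729) = 452 + (6583/7)*(1/1729) = 452 + 6583/12103 = 5477139/12103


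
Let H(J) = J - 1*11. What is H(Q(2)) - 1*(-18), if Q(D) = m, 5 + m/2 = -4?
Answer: -11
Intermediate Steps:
m = -18 (m = -10 + 2*(-4) = -10 - 8 = -18)
Q(D) = -18
H(J) = -11 + J (H(J) = J - 11 = -11 + J)
H(Q(2)) - 1*(-18) = (-11 - 18) - 1*(-18) = -29 + 18 = -11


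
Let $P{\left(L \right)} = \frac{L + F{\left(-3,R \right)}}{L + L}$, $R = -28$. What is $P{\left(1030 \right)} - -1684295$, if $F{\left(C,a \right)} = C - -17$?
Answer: $\frac{867412186}{515} \approx 1.6843 \cdot 10^{6}$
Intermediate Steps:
$F{\left(C,a \right)} = 17 + C$ ($F{\left(C,a \right)} = C + 17 = 17 + C$)
$P{\left(L \right)} = \frac{14 + L}{2 L}$ ($P{\left(L \right)} = \frac{L + \left(17 - 3\right)}{L + L} = \frac{L + 14}{2 L} = \left(14 + L\right) \frac{1}{2 L} = \frac{14 + L}{2 L}$)
$P{\left(1030 \right)} - -1684295 = \frac{14 + 1030}{2 \cdot 1030} - -1684295 = \frac{1}{2} \cdot \frac{1}{1030} \cdot 1044 + 1684295 = \frac{261}{515} + 1684295 = \frac{867412186}{515}$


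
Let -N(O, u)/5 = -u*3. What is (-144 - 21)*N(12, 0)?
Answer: 0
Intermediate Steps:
N(O, u) = 15*u (N(O, u) = -5*(-u)*3 = -(-15)*u = 15*u)
(-144 - 21)*N(12, 0) = (-144 - 21)*(15*0) = -165*0 = 0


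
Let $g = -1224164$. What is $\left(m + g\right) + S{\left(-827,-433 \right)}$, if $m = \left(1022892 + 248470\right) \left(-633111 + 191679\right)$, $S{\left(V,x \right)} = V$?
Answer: $-561221095375$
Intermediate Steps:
$m = -561219870384$ ($m = 1271362 \left(-441432\right) = -561219870384$)
$\left(m + g\right) + S{\left(-827,-433 \right)} = \left(-561219870384 - 1224164\right) - 827 = -561221094548 - 827 = -561221095375$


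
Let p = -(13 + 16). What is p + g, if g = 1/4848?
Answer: -140591/4848 ≈ -29.000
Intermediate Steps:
g = 1/4848 ≈ 0.00020627
p = -29 (p = -1*29 = -29)
p + g = -29 + 1/4848 = -140591/4848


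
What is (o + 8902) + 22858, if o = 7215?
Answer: 38975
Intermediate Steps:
(o + 8902) + 22858 = (7215 + 8902) + 22858 = 16117 + 22858 = 38975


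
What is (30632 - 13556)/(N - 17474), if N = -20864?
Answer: -8538/19169 ≈ -0.44541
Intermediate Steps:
(30632 - 13556)/(N - 17474) = (30632 - 13556)/(-20864 - 17474) = 17076/(-38338) = 17076*(-1/38338) = -8538/19169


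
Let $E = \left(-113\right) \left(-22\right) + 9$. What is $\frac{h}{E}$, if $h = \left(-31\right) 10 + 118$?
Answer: $- \frac{192}{2495} \approx -0.076954$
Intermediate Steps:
$h = -192$ ($h = -310 + 118 = -192$)
$E = 2495$ ($E = 2486 + 9 = 2495$)
$\frac{h}{E} = - \frac{192}{2495}$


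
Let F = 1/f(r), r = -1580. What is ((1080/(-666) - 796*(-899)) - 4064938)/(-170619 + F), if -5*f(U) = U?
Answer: 39160432088/1994877311 ≈ 19.630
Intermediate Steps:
f(U) = -U/5
F = 1/316 (F = 1/(-1/5*(-1580)) = 1/316 ≈ 0.0031646)
((1080/(-666) - 796*(-899)) - 4064938)/(-170619 + F) = ((1080/(-666) - 796*(-899)) - 4064938)/(-170619 + 1/316) = ((1080*(-1/666) + 715604) - 4064938)/(-53915603/316) = ((-60/37 + 715604) - 4064938)*(-316/53915603) = (26477288/37 - 4064938)*(-316/53915603) = -123925418/37*(-316/53915603) = 39160432088/1994877311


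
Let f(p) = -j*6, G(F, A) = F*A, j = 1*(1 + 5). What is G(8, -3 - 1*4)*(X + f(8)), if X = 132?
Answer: -5376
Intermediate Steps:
j = 6 (j = 1*6 = 6)
G(F, A) = A*F
f(p) = -36 (f(p) = -1*6*6 = -6*6 = -36)
G(8, -3 - 1*4)*(X + f(8)) = ((-3 - 1*4)*8)*(132 - 36) = ((-3 - 4)*8)*96 = -7*8*96 = -56*96 = -5376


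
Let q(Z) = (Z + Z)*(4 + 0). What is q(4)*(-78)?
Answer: -2496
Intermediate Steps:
q(Z) = 8*Z (q(Z) = (2*Z)*4 = 8*Z)
q(4)*(-78) = (8*4)*(-78) = 32*(-78) = -2496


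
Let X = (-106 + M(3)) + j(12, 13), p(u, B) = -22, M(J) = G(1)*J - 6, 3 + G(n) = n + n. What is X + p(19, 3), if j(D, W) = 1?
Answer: -136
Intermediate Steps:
G(n) = -3 + 2*n (G(n) = -3 + (n + n) = -3 + 2*n)
M(J) = -6 - J (M(J) = (-3 + 2*1)*J - 6 = (-3 + 2)*J - 6 = -J - 6 = -6 - J)
X = -114 (X = (-106 + (-6 - 1*3)) + 1 = (-106 + (-6 - 3)) + 1 = (-106 - 9) + 1 = -115 + 1 = -114)
X + p(19, 3) = -114 - 22 = -136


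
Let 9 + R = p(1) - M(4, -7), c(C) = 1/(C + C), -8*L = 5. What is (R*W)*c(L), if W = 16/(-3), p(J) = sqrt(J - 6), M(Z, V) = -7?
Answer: -128/15 + 64*I*sqrt(5)/15 ≈ -8.5333 + 9.5406*I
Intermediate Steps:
L = -5/8 (L = -1/8*5 = -5/8 ≈ -0.62500)
p(J) = sqrt(-6 + J)
W = -16/3 (W = 16*(-1/3) = -16/3 ≈ -5.3333)
c(C) = 1/(2*C)
R = -2 + I*sqrt(5) (R = -9 + (sqrt(-6 + 1) - 1*(-7)) = -9 + (sqrt(-5) + 7) = -9 + (I*sqrt(5) + 7) = -9 + (7 + I*sqrt(5)) = -2 + I*sqrt(5) ≈ -2.0 + 2.2361*I)
(R*W)*c(L) = ((-2 + I*sqrt(5))*(-16/3))*(1/(2*(-5/8))) = (32/3 - 16*I*sqrt(5)/3)*((1/2)*(-8/5)) = (32/3 - 16*I*sqrt(5)/3)*(-4/5) = -128/15 + 64*I*sqrt(5)/15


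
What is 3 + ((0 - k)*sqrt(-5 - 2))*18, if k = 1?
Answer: 3 - 18*I*sqrt(7) ≈ 3.0 - 47.624*I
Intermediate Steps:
3 + ((0 - k)*sqrt(-5 - 2))*18 = 3 + ((0 - 1*1)*sqrt(-5 - 2))*18 = 3 + ((0 - 1)*sqrt(-7))*18 = 3 - I*sqrt(7)*18 = 3 - 18*I*sqrt(7)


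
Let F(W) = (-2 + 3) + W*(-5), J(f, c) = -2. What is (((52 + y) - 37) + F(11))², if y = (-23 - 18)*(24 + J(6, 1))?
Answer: 885481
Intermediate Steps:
F(W) = 1 - 5*W
y = -902 (y = (-23 - 18)*(24 - 2) = -41*22 = -902)
(((52 + y) - 37) + F(11))² = (((52 - 902) - 37) + (1 - 5*11))² = ((-850 - 37) + (1 - 55))² = (-887 - 54)² = (-941)² = 885481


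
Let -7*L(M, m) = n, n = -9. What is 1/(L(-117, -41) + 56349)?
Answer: 7/394452 ≈ 1.7746e-5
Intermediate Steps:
L(M, m) = 9/7 (L(M, m) = -1/7*(-9) = 9/7)
1/(L(-117, -41) + 56349) = 1/(9/7 + 56349) = 1/(394452/7) = 7/394452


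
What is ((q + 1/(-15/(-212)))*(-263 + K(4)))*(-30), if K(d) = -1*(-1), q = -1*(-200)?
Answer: 1683088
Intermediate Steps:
q = 200
K(d) = 1
((q + 1/(-15/(-212)))*(-263 + K(4)))*(-30) = ((200 + 1/(-15/(-212)))*(-263 + 1))*(-30) = ((200 + 1/(-15*(-1/212)))*(-262))*(-30) = ((200 + 1/(15/212))*(-262))*(-30) = ((200 + 212/15)*(-262))*(-30) = ((3212/15)*(-262))*(-30) = -841544/15*(-30) = 1683088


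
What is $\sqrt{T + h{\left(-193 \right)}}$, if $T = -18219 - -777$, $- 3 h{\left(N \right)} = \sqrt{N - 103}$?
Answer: $\frac{\sqrt{-156978 - 6 i \sqrt{74}}}{3} \approx 0.021712 - 132.07 i$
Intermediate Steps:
$h{\left(N \right)} = - \frac{\sqrt{-103 + N}}{3}$ ($h{\left(N \right)} = - \frac{\sqrt{N - 103}}{3} = - \frac{\sqrt{-103 + N}}{3}$)
$T = -17442$ ($T = -18219 + 777 = -17442$)
$\sqrt{T + h{\left(-193 \right)}} = \sqrt{-17442 - \frac{\sqrt{-103 - 193}}{3}} = \sqrt{-17442 - \frac{\sqrt{-296}}{3}} = \sqrt{-17442 - \frac{2 i \sqrt{74}}{3}}$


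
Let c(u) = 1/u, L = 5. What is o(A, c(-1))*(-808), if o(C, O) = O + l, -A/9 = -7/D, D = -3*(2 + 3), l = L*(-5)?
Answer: 21008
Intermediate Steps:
l = -25 (l = 5*(-5) = -25)
D = -15 (D = -3*5 = -15)
A = -21/5 (A = -(-63)/(-15) = -(-63)*(-1)/15 = -9*7/15 = -21/5 ≈ -4.2000)
o(C, O) = -25 + O (o(C, O) = O - 25 = -25 + O)
o(A, c(-1))*(-808) = (-25 + 1/(-1))*(-808) = (-25 - 1)*(-808) = -26*(-808) = 21008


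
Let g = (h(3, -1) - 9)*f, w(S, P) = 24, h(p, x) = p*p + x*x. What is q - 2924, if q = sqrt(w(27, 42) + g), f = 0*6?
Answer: -2924 + 2*sqrt(6) ≈ -2919.1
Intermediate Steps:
h(p, x) = p**2 + x**2
f = 0
g = 0 (g = ((3**2 + (-1)**2) - 9)*0 = ((9 + 1) - 9)*0 = (10 - 9)*0 = 1*0 = 0)
q = 2*sqrt(6) (q = sqrt(24 + 0) = sqrt(24) = 2*sqrt(6) ≈ 4.8990)
q - 2924 = 2*sqrt(6) - 2924 = -2924 + 2*sqrt(6)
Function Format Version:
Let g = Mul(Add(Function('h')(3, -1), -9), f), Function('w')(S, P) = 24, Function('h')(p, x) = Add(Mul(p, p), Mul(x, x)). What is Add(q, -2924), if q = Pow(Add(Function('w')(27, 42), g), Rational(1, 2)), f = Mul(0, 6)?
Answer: Add(-2924, Mul(2, Pow(6, Rational(1, 2)))) ≈ -2919.1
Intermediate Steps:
Function('h')(p, x) = Add(Pow(p, 2), Pow(x, 2))
f = 0
g = 0 (g = Mul(Add(Add(Pow(3, 2), Pow(-1, 2)), -9), 0) = Mul(Add(Add(9, 1), -9), 0) = Mul(Add(10, -9), 0) = Mul(1, 0) = 0)
q = Mul(2, Pow(6, Rational(1, 2))) (q = Pow(Add(24, 0), Rational(1, 2)) = Pow(24, Rational(1, 2)) = Mul(2, Pow(6, Rational(1, 2))) ≈ 4.8990)
Add(q, -2924) = Add(Mul(2, Pow(6, Rational(1, 2))), -2924) = Add(-2924, Mul(2, Pow(6, Rational(1, 2))))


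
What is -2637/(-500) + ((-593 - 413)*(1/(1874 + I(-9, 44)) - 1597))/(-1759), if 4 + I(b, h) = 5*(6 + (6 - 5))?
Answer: -304286508377/335089500 ≈ -908.08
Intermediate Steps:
I(b, h) = 31 (I(b, h) = -4 + 5*(6 + (6 - 5)) = -4 + 5*(6 + 1) = -4 + 5*7 = -4 + 35 = 31)
-2637/(-500) + ((-593 - 413)*(1/(1874 + I(-9, 44)) - 1597))/(-1759) = -2637/(-500) + ((-593 - 413)*(1/(1874 + 31) - 1597))/(-1759) = -2637*(-1/500) - 1006*(1/1905 - 1597)*(-1/1759) = 2637/500 - 1006*(1/1905 - 1597)*(-1/1759) = 2637/500 - 1006*(-3042284/1905)*(-1/1759) = 2637/500 + (3060537704/1905)*(-1/1759) = 2637/500 - 3060537704/3350895 = -304286508377/335089500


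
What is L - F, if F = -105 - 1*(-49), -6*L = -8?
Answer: 172/3 ≈ 57.333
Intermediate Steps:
L = 4/3 (L = -1/6*(-8) = 4/3 ≈ 1.3333)
F = -56 (F = -105 + 49 = -56)
L - F = 4/3 - 1*(-56) = 4/3 + 56 = 172/3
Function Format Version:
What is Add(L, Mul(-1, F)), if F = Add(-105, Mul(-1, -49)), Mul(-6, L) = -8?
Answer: Rational(172, 3) ≈ 57.333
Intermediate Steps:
L = Rational(4, 3) (L = Mul(Rational(-1, 6), -8) = Rational(4, 3) ≈ 1.3333)
F = -56 (F = Add(-105, 49) = -56)
Add(L, Mul(-1, F)) = Add(Rational(4, 3), Mul(-1, -56)) = Add(Rational(4, 3), 56) = Rational(172, 3)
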